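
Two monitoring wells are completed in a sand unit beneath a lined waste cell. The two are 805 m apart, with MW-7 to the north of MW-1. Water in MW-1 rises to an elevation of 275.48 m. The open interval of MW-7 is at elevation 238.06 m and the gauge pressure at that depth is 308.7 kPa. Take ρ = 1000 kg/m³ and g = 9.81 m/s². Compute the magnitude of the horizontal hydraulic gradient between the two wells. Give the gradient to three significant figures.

i ≈ 0.00739

Total head at MW-1: h = 275.48 m (water level in the piezometer is the total head).
Pressure head at MW-7: ψ = P/(ρg) = 308.7×1000 / (1000 × 9.81) = 31.47 m.
Total head at MW-7: h = z + ψ = 238.06 + 31.47 = 269.53 m.
Head difference: h(MW-1) − h(MW-7) = 275.48 − 269.53 = 5.95 m.
Hydraulic gradient: i = |Δh| / L = 5.95 / 805 = 0.00739.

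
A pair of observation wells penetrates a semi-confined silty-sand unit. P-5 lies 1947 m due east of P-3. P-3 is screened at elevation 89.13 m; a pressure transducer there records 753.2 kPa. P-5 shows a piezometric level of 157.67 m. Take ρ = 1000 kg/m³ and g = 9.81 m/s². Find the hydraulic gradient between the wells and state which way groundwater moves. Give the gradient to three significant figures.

i ≈ 0.00423; groundwater flows toward the east

Pressure head at P-3: ψ = P/(ρg) = 753.2×1000 / (1000 × 9.81) = 76.78 m.
Total head at P-3: h = z + ψ = 89.13 + 76.78 = 165.91 m.
Total head at P-5: h = 157.67 m (water level in the piezometer is the total head).
Head difference: h(P-3) − h(P-5) = 165.91 − 157.67 = 8.24 m.
Hydraulic gradient: i = |Δh| / L = 8.24 / 1947 = 0.00423.
Flow is from higher to lower head: from P-3 toward P-5, i.e. toward the east.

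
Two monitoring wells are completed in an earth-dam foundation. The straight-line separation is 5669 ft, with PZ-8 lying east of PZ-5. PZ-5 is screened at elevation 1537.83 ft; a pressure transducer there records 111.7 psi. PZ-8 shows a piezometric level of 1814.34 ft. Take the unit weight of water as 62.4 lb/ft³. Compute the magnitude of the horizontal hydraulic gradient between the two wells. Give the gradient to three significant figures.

i ≈ 0.00331

Pressure head at PZ-5: ψ = 144·P/γ = 144 × 111.7 / 62.4 = 257.77 ft.
Total head at PZ-5: h = z + ψ = 1537.83 + 257.77 = 1795.60 ft.
Total head at PZ-8: h = 1814.34 ft (water level in the piezometer is the total head).
Head difference: h(PZ-5) − h(PZ-8) = 1795.60 − 1814.34 = -18.74 ft.
Hydraulic gradient: i = |Δh| / L = 18.74 / 5669 = 0.00331.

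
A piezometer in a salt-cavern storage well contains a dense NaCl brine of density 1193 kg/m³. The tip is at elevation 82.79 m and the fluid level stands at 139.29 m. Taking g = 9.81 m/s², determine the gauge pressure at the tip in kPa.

Pressure head ψ = h − z = 139.29 − 82.79 = 56.50 m.
P = ρgψ = 1193 × 9.81 × 56.50 = 661238 Pa ≈ 661 kPa.

P ≈ 661 kPa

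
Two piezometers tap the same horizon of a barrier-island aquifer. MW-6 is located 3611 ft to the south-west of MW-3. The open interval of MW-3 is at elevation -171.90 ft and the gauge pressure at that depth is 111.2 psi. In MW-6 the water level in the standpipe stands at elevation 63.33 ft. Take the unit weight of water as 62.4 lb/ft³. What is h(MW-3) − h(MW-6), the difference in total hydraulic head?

Δh ≈ 21.39 ft

Pressure head at MW-3: ψ = 144·P/γ = 144 × 111.2 / 62.4 = 256.62 ft.
Total head at MW-3: h = z + ψ = -171.90 + 256.62 = 84.72 ft.
Total head at MW-6: h = 63.33 ft (water level in the piezometer is the total head).
Head difference: h(MW-3) − h(MW-6) = 84.72 − 63.33 = 21.39 ft.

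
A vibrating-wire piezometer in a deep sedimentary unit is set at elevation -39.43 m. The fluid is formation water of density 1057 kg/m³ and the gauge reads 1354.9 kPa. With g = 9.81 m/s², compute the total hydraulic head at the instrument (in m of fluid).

ψ = P/(ρg) = 1354.9×1000 / (1057 × 9.81) = 130.67 m.
h = z + ψ = -39.43 + 130.67 = 91.24 m.

h ≈ 91.24 m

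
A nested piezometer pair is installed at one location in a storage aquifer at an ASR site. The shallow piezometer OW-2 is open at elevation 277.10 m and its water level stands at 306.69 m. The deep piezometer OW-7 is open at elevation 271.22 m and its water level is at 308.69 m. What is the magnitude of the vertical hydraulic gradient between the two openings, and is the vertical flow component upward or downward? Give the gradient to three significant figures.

Total head at OW-2: h = 306.69 m (water level in the standpipe).
Total head at OW-7: h = 308.69 m.
Δh = h(OW-2) − h(OW-7) = 306.69 − 308.69 = -2.00 m.
Vertical separation Δz = 277.10 − 271.22 = 5.88 m.
|i_v| = |Δh| / Δz = 2.00 / 5.88 = 0.340.
Head is higher in the deep piezometer, so vertical flow is upward (discharge condition).

|i_v| ≈ 0.340; vertical flow is upward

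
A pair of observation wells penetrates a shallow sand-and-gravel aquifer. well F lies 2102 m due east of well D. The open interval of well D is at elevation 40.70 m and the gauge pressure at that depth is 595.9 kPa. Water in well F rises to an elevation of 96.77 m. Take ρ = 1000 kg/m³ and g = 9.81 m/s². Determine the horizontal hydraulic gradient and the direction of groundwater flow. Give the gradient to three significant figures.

i ≈ 0.00222; groundwater flows toward the east

Pressure head at well D: ψ = P/(ρg) = 595.9×1000 / (1000 × 9.81) = 60.74 m.
Total head at well D: h = z + ψ = 40.70 + 60.74 = 101.44 m.
Total head at well F: h = 96.77 m (water level in the piezometer is the total head).
Head difference: h(well D) − h(well F) = 101.44 − 96.77 = 4.67 m.
Hydraulic gradient: i = |Δh| / L = 4.67 / 2102 = 0.00222.
Flow is from higher to lower head: from well D toward well F, i.e. toward the east.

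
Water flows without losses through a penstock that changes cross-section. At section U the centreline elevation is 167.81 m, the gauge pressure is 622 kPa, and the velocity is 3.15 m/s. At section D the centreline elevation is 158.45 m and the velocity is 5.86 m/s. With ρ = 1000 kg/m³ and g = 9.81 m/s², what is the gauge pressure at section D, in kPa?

P₂ ≈ 702 kPa

Pressure head at U: ψ₁ = P₁/(ρg) = 622×1000 / (1000 × 9.81) = 63.40 m.
Velocity heads: v₁²/2g = 3.15²/19.62 = 0.506 m; v₂²/2g = 5.86²/19.62 = 1.750 m.
Total head H = z₁ + ψ₁ + v₁²/2g = 167.81 + 63.40 + 0.506 = 231.72 m.
ψ₂ = H − z₂ − v₂²/2g = 231.72 − 158.45 − 1.750 = 71.52 m.
P₂ = ρgψ₂ = 1000 × 9.81 × 71.52 ≈ 702 kPa.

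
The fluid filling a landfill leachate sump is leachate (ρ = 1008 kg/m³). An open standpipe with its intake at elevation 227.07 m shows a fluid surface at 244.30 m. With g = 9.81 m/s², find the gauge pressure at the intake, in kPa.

Pressure head ψ = h − z = 244.30 − 227.07 = 17.23 m.
P = ρgψ = 1008 × 9.81 × 17.23 = 170379 Pa ≈ 170 kPa.

P ≈ 170 kPa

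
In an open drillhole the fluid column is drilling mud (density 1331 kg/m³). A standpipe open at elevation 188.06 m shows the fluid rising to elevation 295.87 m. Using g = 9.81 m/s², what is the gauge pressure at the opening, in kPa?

P ≈ 1410 kPa

Pressure head ψ = h − z = 295.87 − 188.06 = 107.81 m.
P = ρgψ = 1331 × 9.81 × 107.81 = 1407687 Pa ≈ 1410 kPa.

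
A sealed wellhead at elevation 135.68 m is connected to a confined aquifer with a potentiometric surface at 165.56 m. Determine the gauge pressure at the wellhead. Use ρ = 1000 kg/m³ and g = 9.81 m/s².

P ≈ 293 kPa

Head above the cap: Δh = 165.56 − 135.68 = 29.88 m.
P = ρgΔh = 1000 × 9.81 × 29.88 = 293123 Pa ≈ 293 kPa.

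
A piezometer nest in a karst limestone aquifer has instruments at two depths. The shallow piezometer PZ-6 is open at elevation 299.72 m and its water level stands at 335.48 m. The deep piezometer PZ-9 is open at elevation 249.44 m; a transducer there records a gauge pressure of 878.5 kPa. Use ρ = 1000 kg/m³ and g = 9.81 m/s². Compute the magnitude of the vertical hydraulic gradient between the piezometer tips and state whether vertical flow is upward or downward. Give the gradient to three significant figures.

Total head at PZ-6: h = 335.48 m (water level in the standpipe).
Pressure head at PZ-9: ψ = P/(ρg) = 878.5×1000 / (1000 × 9.81) = 89.55 m.
Total head at PZ-9: h = z + ψ = 249.44 + 89.55 = 338.99 m.
Δh = h(PZ-6) − h(PZ-9) = 335.48 − 338.99 = -3.51 m.
Vertical separation Δz = 299.72 − 249.44 = 50.28 m.
|i_v| = |Δh| / Δz = 3.51 / 50.28 = 0.0698.
Head is higher in the deep piezometer, so vertical flow is upward (discharge condition).

|i_v| ≈ 0.0698; vertical flow is upward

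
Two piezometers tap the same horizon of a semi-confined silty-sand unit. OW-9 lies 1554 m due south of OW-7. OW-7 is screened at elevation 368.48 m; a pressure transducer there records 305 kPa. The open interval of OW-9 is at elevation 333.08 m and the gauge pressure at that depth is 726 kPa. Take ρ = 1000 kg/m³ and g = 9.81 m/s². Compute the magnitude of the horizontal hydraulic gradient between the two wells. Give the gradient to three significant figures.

Pressure head at OW-7: ψ = P/(ρg) = 305×1000 / (1000 × 9.81) = 31.09 m.
Total head at OW-7: h = z + ψ = 368.48 + 31.09 = 399.57 m.
Pressure head at OW-9: ψ = P/(ρg) = 726×1000 / (1000 × 9.81) = 74.01 m.
Total head at OW-9: h = z + ψ = 333.08 + 74.01 = 407.09 m.
Head difference: h(OW-7) − h(OW-9) = 399.57 − 407.09 = -7.52 m.
Hydraulic gradient: i = |Δh| / L = 7.52 / 1554 = 0.00484.

i ≈ 0.00484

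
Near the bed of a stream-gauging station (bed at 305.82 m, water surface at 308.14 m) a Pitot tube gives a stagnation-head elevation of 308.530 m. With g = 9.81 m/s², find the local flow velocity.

v ≈ 2.77 m/s

Near the bed, under hydrostatic conditions, the piezometric head (z + ψ) equals the free-surface elevation, 308.14 m.
Velocity head = total − piezometric = 308.530 − 308.14 = 0.390 m.
v = √(2g·h_v) = √(2 × 9.81 × 0.390) = 2.77 m/s.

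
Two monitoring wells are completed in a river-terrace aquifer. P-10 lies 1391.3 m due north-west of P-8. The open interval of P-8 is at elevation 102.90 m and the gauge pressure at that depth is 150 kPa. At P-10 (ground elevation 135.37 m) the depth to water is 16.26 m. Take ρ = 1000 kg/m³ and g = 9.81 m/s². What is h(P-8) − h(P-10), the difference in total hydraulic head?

Δh ≈ -0.92 m

Pressure head at P-8: ψ = P/(ρg) = 150×1000 / (1000 × 9.81) = 15.29 m.
Total head at P-8: h = z + ψ = 102.90 + 15.29 = 118.19 m.
Total head at P-10: h = 135.37 − 16.26 = 119.11 m.
Head difference: h(P-8) − h(P-10) = 118.19 − 119.11 = -0.92 m.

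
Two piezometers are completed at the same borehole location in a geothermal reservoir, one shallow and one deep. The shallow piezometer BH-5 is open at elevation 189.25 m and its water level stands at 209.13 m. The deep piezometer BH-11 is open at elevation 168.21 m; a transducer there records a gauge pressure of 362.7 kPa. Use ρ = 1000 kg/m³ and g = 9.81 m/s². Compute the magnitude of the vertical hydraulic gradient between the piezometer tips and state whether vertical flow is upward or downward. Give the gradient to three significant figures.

|i_v| ≈ 0.188; vertical flow is downward

Total head at BH-5: h = 209.13 m (water level in the standpipe).
Pressure head at BH-11: ψ = P/(ρg) = 362.7×1000 / (1000 × 9.81) = 36.97 m.
Total head at BH-11: h = z + ψ = 168.21 + 36.97 = 205.18 m.
Δh = h(BH-5) − h(BH-11) = 209.13 − 205.18 = 3.95 m.
Vertical separation Δz = 189.25 − 168.21 = 21.04 m.
|i_v| = |Δh| / Δz = 3.95 / 21.04 = 0.188.
Head is higher in the shallow piezometer, so vertical flow is downward (recharge condition).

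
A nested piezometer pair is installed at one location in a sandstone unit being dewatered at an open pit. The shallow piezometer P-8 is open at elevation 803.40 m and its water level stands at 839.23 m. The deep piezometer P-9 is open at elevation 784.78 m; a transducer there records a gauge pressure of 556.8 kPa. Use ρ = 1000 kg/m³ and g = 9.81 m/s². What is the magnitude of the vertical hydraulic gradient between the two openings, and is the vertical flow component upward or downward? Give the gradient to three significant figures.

Total head at P-8: h = 839.23 m (water level in the standpipe).
Pressure head at P-9: ψ = P/(ρg) = 556.8×1000 / (1000 × 9.81) = 56.76 m.
Total head at P-9: h = z + ψ = 784.78 + 56.76 = 841.54 m.
Δh = h(P-8) − h(P-9) = 839.23 − 841.54 = -2.31 m.
Vertical separation Δz = 803.40 − 784.78 = 18.62 m.
|i_v| = |Δh| / Δz = 2.31 / 18.62 = 0.124.
Head is higher in the deep piezometer, so vertical flow is upward (discharge condition).

|i_v| ≈ 0.124; vertical flow is upward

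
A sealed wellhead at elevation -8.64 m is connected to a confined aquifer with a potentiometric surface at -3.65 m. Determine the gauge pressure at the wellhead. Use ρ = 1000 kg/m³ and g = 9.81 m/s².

Head above the cap: Δh = -3.65 − (-8.64) = 4.99 m.
P = ρgΔh = 1000 × 9.81 × 4.99 = 48952 Pa ≈ 49.0 kPa.

P ≈ 49.0 kPa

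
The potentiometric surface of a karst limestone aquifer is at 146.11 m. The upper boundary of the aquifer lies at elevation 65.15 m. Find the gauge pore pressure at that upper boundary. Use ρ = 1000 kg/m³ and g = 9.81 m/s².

P ≈ 794 kPa

Pressure head at the aquifer top: ψ = h − z = 146.11 − 65.15 = 80.96 m.
P = ρgψ = 1000 × 9.81 × 80.96 = 794218 Pa ≈ 794 kPa.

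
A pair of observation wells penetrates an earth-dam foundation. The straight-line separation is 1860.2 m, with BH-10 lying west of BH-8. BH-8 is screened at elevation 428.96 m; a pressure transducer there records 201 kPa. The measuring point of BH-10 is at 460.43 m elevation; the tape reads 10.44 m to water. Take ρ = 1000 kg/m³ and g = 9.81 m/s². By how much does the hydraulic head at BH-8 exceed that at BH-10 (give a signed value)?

Pressure head at BH-8: ψ = P/(ρg) = 201×1000 / (1000 × 9.81) = 20.49 m.
Total head at BH-8: h = z + ψ = 428.96 + 20.49 = 449.45 m.
Total head at BH-10: h = 460.43 − 10.44 = 449.99 m.
Head difference: h(BH-8) − h(BH-10) = 449.45 − 449.99 = -0.54 m.

Δh ≈ -0.54 m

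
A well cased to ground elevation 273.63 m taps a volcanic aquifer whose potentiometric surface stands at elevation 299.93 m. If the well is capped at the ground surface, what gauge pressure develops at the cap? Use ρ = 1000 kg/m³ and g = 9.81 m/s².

Head above the cap: Δh = 299.93 − 273.63 = 26.30 m.
P = ρgΔh = 1000 × 9.81 × 26.30 = 258003 Pa ≈ 258 kPa.

P ≈ 258 kPa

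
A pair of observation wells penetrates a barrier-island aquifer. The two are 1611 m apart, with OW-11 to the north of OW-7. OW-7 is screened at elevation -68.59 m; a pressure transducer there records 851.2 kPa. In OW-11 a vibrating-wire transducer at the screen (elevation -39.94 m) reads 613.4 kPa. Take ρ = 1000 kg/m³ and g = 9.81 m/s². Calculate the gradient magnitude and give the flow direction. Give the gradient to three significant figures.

i ≈ 0.00274; groundwater flows toward the south

Pressure head at OW-7: ψ = P/(ρg) = 851.2×1000 / (1000 × 9.81) = 86.77 m.
Total head at OW-7: h = z + ψ = -68.59 + 86.77 = 18.18 m.
Pressure head at OW-11: ψ = P/(ρg) = 613.4×1000 / (1000 × 9.81) = 62.53 m.
Total head at OW-11: h = z + ψ = -39.94 + 62.53 = 22.59 m.
Head difference: h(OW-7) − h(OW-11) = 18.18 − 22.59 = -4.41 m.
Hydraulic gradient: i = |Δh| / L = 4.41 / 1611 = 0.00274.
Flow is from higher to lower head: from OW-11 toward OW-7, i.e. toward the south.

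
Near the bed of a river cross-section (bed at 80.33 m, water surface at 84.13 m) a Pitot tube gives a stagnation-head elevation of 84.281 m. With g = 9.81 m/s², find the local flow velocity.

v ≈ 1.72 m/s

Near the bed, under hydrostatic conditions, the piezometric head (z + ψ) equals the free-surface elevation, 84.13 m.
Velocity head = total − piezometric = 84.281 − 84.13 = 0.151 m.
v = √(2g·h_v) = √(2 × 9.81 × 0.151) = 1.72 m/s.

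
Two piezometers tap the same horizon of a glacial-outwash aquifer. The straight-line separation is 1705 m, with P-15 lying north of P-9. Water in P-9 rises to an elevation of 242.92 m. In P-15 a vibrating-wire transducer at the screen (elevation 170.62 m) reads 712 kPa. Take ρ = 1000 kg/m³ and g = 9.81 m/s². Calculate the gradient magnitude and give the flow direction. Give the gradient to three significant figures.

Total head at P-9: h = 242.92 m (water level in the piezometer is the total head).
Pressure head at P-15: ψ = P/(ρg) = 712×1000 / (1000 × 9.81) = 72.58 m.
Total head at P-15: h = z + ψ = 170.62 + 72.58 = 243.20 m.
Head difference: h(P-9) − h(P-15) = 242.92 − 243.20 = -0.28 m.
Hydraulic gradient: i = |Δh| / L = 0.28 / 1705 = 0.000164.
Flow is from higher to lower head: from P-15 toward P-9, i.e. toward the south.

i ≈ 0.000164; groundwater flows toward the south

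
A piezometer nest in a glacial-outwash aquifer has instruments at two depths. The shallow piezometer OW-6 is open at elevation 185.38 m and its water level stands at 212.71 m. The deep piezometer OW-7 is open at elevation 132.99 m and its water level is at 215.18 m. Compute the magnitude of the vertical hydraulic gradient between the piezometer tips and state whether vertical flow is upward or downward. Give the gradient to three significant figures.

Total head at OW-6: h = 212.71 m (water level in the standpipe).
Total head at OW-7: h = 215.18 m.
Δh = h(OW-6) − h(OW-7) = 212.71 − 215.18 = -2.47 m.
Vertical separation Δz = 185.38 − 132.99 = 52.39 m.
|i_v| = |Δh| / Δz = 2.47 / 52.39 = 0.0471.
Head is higher in the deep piezometer, so vertical flow is upward (discharge condition).

|i_v| ≈ 0.0471; vertical flow is upward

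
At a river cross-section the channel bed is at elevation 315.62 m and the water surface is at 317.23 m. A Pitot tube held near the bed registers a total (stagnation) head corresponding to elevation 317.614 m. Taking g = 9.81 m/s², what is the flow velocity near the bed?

Near the bed, under hydrostatic conditions, the piezometric head (z + ψ) equals the free-surface elevation, 317.23 m.
Velocity head = total − piezometric = 317.614 − 317.23 = 0.384 m.
v = √(2g·h_v) = √(2 × 9.81 × 0.384) = 2.74 m/s.

v ≈ 2.74 m/s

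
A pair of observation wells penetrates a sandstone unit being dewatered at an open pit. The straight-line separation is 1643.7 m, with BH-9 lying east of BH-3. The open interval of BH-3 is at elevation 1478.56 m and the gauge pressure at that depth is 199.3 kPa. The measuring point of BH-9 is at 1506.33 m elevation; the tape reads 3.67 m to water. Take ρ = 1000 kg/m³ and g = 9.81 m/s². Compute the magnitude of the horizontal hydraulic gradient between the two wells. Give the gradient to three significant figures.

Pressure head at BH-3: ψ = P/(ρg) = 199.3×1000 / (1000 × 9.81) = 20.32 m.
Total head at BH-3: h = z + ψ = 1478.56 + 20.32 = 1498.88 m.
Total head at BH-9: h = 1506.33 − 3.67 = 1502.66 m.
Head difference: h(BH-3) − h(BH-9) = 1498.88 − 1502.66 = -3.78 m.
Hydraulic gradient: i = |Δh| / L = 3.78 / 1643.7 = 0.00230.

i ≈ 0.00230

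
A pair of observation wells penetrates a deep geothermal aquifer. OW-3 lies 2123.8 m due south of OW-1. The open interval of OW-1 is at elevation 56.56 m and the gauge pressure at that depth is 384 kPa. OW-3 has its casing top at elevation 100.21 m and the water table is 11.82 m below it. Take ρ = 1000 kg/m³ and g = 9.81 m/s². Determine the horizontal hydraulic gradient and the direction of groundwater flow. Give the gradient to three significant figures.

Pressure head at OW-1: ψ = P/(ρg) = 384×1000 / (1000 × 9.81) = 39.14 m.
Total head at OW-1: h = z + ψ = 56.56 + 39.14 = 95.70 m.
Total head at OW-3: h = 100.21 − 11.82 = 88.39 m.
Head difference: h(OW-1) − h(OW-3) = 95.70 − 88.39 = 7.31 m.
Hydraulic gradient: i = |Δh| / L = 7.31 / 2123.8 = 0.00344.
Flow is from higher to lower head: from OW-1 toward OW-3, i.e. toward the south.

i ≈ 0.00344; groundwater flows toward the south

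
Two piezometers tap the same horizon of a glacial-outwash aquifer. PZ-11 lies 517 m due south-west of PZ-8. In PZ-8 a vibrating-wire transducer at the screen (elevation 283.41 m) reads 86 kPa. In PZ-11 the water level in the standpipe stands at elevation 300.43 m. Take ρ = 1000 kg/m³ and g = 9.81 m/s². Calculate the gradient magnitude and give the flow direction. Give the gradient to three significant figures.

i ≈ 0.0160; groundwater flows toward the north-east

Pressure head at PZ-8: ψ = P/(ρg) = 86×1000 / (1000 × 9.81) = 8.77 m.
Total head at PZ-8: h = z + ψ = 283.41 + 8.77 = 292.18 m.
Total head at PZ-11: h = 300.43 m (water level in the piezometer is the total head).
Head difference: h(PZ-8) − h(PZ-11) = 292.18 − 300.43 = -8.25 m.
Hydraulic gradient: i = |Δh| / L = 8.25 / 517 = 0.0160.
Flow is from higher to lower head: from PZ-11 toward PZ-8, i.e. toward the north-east.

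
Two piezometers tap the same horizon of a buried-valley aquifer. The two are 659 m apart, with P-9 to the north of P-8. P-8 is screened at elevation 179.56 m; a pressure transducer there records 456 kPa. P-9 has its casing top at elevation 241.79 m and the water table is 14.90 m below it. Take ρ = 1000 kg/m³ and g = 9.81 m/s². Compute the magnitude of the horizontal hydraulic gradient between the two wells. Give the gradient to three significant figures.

i ≈ 0.00129

Pressure head at P-8: ψ = P/(ρg) = 456×1000 / (1000 × 9.81) = 46.48 m.
Total head at P-8: h = z + ψ = 179.56 + 46.48 = 226.04 m.
Total head at P-9: h = 241.79 − 14.90 = 226.89 m.
Head difference: h(P-8) − h(P-9) = 226.04 − 226.89 = -0.85 m.
Hydraulic gradient: i = |Δh| / L = 0.85 / 659 = 0.00129.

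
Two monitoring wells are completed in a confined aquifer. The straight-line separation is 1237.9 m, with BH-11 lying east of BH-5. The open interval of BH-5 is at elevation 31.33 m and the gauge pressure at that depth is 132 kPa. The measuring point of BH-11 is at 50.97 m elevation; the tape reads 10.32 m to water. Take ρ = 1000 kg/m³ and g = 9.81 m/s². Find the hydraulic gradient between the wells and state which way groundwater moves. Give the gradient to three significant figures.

Pressure head at BH-5: ψ = P/(ρg) = 132×1000 / (1000 × 9.81) = 13.46 m.
Total head at BH-5: h = z + ψ = 31.33 + 13.46 = 44.79 m.
Total head at BH-11: h = 50.97 − 10.32 = 40.65 m.
Head difference: h(BH-5) − h(BH-11) = 44.79 − 40.65 = 4.14 m.
Hydraulic gradient: i = |Δh| / L = 4.14 / 1237.9 = 0.00334.
Flow is from higher to lower head: from BH-5 toward BH-11, i.e. toward the east.

i ≈ 0.00334; groundwater flows toward the east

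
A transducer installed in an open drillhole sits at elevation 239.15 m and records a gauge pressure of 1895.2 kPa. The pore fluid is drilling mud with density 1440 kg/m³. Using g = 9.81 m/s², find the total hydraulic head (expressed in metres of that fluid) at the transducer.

h ≈ 373.31 m

ψ = P/(ρg) = 1895.2×1000 / (1440 × 9.81) = 134.16 m.
h = z + ψ = 239.15 + 134.16 = 373.31 m.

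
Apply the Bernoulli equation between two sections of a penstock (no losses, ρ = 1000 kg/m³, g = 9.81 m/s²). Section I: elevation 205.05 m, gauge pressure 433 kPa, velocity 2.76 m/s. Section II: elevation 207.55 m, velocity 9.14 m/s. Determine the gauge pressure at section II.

Pressure head at I: ψ₁ = P₁/(ρg) = 433×1000 / (1000 × 9.81) = 44.14 m.
Velocity heads: v₁²/2g = 2.76²/19.62 = 0.388 m; v₂²/2g = 9.14²/19.62 = 4.258 m.
Total head H = z₁ + ψ₁ + v₁²/2g = 205.05 + 44.14 + 0.388 = 249.58 m.
ψ₂ = H − z₂ − v₂²/2g = 249.58 − 207.55 − 4.258 = 37.77 m.
P₂ = ρgψ₂ = 1000 × 9.81 × 37.77 ≈ 371 kPa.

P₂ ≈ 371 kPa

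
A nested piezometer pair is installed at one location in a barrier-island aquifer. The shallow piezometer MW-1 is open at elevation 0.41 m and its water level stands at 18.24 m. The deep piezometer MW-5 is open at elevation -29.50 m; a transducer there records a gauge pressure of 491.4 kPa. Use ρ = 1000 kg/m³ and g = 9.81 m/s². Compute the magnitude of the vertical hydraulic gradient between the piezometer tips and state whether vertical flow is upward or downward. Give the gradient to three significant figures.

|i_v| ≈ 0.0786; vertical flow is upward

Total head at MW-1: h = 18.24 m (water level in the standpipe).
Pressure head at MW-5: ψ = P/(ρg) = 491.4×1000 / (1000 × 9.81) = 50.09 m.
Total head at MW-5: h = z + ψ = -29.50 + 50.09 = 20.59 m.
Δh = h(MW-1) − h(MW-5) = 18.24 − 20.59 = -2.35 m.
Vertical separation Δz = 0.41 − (-29.50) = 29.91 m.
|i_v| = |Δh| / Δz = 2.35 / 29.91 = 0.0786.
Head is higher in the deep piezometer, so vertical flow is upward (discharge condition).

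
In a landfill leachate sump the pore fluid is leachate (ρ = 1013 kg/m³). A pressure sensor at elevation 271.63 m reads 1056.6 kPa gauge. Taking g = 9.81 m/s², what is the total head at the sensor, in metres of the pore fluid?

ψ = P/(ρg) = 1056.6×1000 / (1013 × 9.81) = 106.32 m.
h = z + ψ = 271.63 + 106.32 = 377.95 m.

h ≈ 377.95 m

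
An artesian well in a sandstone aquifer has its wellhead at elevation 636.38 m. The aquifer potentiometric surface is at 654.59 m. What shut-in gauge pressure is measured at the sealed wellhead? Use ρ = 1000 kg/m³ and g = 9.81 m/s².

Head above the cap: Δh = 654.59 − 636.38 = 18.21 m.
P = ρgΔh = 1000 × 9.81 × 18.21 = 178640 Pa ≈ 179 kPa.

P ≈ 179 kPa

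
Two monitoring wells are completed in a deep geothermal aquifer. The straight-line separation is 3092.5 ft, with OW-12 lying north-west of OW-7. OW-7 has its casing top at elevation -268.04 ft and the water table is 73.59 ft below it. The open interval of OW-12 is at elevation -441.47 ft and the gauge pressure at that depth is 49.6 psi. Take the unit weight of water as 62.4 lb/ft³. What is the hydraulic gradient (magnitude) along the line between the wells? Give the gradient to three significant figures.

Total head at OW-7: h = -268.04 − 73.59 = -341.63 ft.
Pressure head at OW-12: ψ = 144·P/γ = 144 × 49.6 / 62.4 = 114.46 ft.
Total head at OW-12: h = z + ψ = -441.47 + 114.46 = -327.01 ft.
Head difference: h(OW-7) − h(OW-12) = -341.63 − (-327.01) = -14.62 ft.
Hydraulic gradient: i = |Δh| / L = 14.62 / 3092.5 = 0.00473.

i ≈ 0.00473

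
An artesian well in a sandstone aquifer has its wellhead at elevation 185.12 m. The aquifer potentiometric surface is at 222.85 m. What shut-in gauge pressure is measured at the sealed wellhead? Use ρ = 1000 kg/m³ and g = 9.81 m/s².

Head above the cap: Δh = 222.85 − 185.12 = 37.73 m.
P = ρgΔh = 1000 × 9.81 × 37.73 = 370131 Pa ≈ 370 kPa.

P ≈ 370 kPa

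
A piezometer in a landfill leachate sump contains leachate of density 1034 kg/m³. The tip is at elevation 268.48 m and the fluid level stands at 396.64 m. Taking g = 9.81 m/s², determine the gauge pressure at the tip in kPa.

Pressure head ψ = h − z = 396.64 − 268.48 = 128.16 m.
P = ρgψ = 1034 × 9.81 × 128.16 = 1299996 Pa ≈ 1300 kPa.

P ≈ 1300 kPa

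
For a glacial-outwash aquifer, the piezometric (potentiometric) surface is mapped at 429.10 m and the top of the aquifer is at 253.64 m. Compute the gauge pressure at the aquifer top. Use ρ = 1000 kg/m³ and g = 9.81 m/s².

Pressure head at the aquifer top: ψ = h − z = 429.10 − 253.64 = 175.46 m.
P = ρgψ = 1000 × 9.81 × 175.46 = 1721263 Pa ≈ 1720 kPa.

P ≈ 1720 kPa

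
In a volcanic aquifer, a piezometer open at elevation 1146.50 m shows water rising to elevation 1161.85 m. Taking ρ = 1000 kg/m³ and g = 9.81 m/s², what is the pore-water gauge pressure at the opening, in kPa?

P ≈ 151 kPa

Pressure head ψ = h − z = 1161.85 − 1146.50 = 15.35 m.
P = ρgψ = 1000 × 9.81 × 15.35 = 150584 Pa ≈ 151 kPa.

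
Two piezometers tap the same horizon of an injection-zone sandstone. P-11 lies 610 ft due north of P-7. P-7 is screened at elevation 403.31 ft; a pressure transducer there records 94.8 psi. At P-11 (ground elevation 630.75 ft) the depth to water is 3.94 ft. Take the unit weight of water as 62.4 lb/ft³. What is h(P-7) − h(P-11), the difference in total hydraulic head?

Δh ≈ -4.73 ft

Pressure head at P-7: ψ = 144·P/γ = 144 × 94.8 / 62.4 = 218.77 ft.
Total head at P-7: h = z + ψ = 403.31 + 218.77 = 622.08 ft.
Total head at P-11: h = 630.75 − 3.94 = 626.81 ft.
Head difference: h(P-7) − h(P-11) = 622.08 − 626.81 = -4.73 ft.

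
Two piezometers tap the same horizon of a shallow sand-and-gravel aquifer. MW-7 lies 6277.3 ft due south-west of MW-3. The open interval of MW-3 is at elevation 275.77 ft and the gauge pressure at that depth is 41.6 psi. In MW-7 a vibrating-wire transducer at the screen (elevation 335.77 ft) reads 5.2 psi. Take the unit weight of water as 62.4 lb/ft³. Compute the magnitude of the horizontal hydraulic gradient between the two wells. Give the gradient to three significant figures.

i ≈ 0.00382

Pressure head at MW-3: ψ = 144·P/γ = 144 × 41.6 / 62.4 = 96.00 ft.
Total head at MW-3: h = z + ψ = 275.77 + 96.00 = 371.77 ft.
Pressure head at MW-7: ψ = 144·P/γ = 144 × 5.2 / 62.4 = 12.00 ft.
Total head at MW-7: h = z + ψ = 335.77 + 12.00 = 347.77 ft.
Head difference: h(MW-3) − h(MW-7) = 371.77 − 347.77 = 24.00 ft.
Hydraulic gradient: i = |Δh| / L = 24.00 / 6277.3 = 0.00382.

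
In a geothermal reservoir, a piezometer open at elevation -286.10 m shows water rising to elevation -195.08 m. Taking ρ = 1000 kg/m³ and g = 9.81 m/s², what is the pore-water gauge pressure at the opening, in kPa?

P ≈ 893 kPa

Pressure head ψ = h − z = -195.08 − (-286.10) = 91.02 m.
P = ρgψ = 1000 × 9.81 × 91.02 = 892906 Pa ≈ 893 kPa.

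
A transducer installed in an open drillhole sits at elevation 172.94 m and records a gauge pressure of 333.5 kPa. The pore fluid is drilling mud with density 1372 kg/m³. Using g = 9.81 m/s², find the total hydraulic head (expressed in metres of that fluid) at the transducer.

ψ = P/(ρg) = 333.5×1000 / (1372 × 9.81) = 24.78 m.
h = z + ψ = 172.94 + 24.78 = 197.72 m.

h ≈ 197.72 m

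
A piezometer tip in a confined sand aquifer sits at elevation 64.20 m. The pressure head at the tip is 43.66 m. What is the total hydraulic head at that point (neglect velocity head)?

h = z + ψ = 64.20 + 43.66 = 107.86 m.

h ≈ 107.86 m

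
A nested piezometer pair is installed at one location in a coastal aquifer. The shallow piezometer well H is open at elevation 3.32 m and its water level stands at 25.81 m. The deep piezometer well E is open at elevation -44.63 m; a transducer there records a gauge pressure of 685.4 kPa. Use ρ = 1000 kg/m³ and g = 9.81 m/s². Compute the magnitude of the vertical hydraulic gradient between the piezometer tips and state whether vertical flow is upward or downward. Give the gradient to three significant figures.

Total head at well H: h = 25.81 m (water level in the standpipe).
Pressure head at well E: ψ = P/(ρg) = 685.4×1000 / (1000 × 9.81) = 69.87 m.
Total head at well E: h = z + ψ = -44.63 + 69.87 = 25.24 m.
Δh = h(well H) − h(well E) = 25.81 − 25.24 = 0.57 m.
Vertical separation Δz = 3.32 − (-44.63) = 47.95 m.
|i_v| = |Δh| / Δz = 0.57 / 47.95 = 0.0119.
Head is higher in the shallow piezometer, so vertical flow is downward (recharge condition).

|i_v| ≈ 0.0119; vertical flow is downward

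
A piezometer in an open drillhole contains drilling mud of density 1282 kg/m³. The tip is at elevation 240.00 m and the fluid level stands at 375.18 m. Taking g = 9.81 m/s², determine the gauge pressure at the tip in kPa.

Pressure head ψ = h − z = 375.18 − 240.00 = 135.18 m.
P = ρgψ = 1282 × 9.81 × 135.18 = 1700080 Pa ≈ 1700 kPa.

P ≈ 1700 kPa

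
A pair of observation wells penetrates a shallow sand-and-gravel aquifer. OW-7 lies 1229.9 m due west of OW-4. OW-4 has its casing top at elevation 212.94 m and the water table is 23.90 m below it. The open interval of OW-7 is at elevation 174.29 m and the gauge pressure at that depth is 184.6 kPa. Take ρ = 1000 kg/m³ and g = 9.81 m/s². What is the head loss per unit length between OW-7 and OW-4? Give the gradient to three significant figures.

i ≈ 0.00331 m/m

Total head at OW-4: h = 212.94 − 23.90 = 189.04 m.
Pressure head at OW-7: ψ = P/(ρg) = 184.6×1000 / (1000 × 9.81) = 18.82 m.
Total head at OW-7: h = z + ψ = 174.29 + 18.82 = 193.11 m.
Head difference: h(OW-4) − h(OW-7) = 189.04 − 193.11 = -4.07 m.
Hydraulic gradient: i = |Δh| / L = 4.07 / 1229.9 = 0.00331.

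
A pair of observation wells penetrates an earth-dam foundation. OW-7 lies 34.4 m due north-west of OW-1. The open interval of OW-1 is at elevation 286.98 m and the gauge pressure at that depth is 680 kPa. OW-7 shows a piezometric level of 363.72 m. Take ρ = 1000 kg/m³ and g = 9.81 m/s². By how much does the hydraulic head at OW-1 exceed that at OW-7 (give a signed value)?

Pressure head at OW-1: ψ = P/(ρg) = 680×1000 / (1000 × 9.81) = 69.32 m.
Total head at OW-1: h = z + ψ = 286.98 + 69.32 = 356.30 m.
Total head at OW-7: h = 363.72 m (water level in the piezometer is the total head).
Head difference: h(OW-1) − h(OW-7) = 356.30 − 363.72 = -7.42 m.

Δh ≈ -7.42 m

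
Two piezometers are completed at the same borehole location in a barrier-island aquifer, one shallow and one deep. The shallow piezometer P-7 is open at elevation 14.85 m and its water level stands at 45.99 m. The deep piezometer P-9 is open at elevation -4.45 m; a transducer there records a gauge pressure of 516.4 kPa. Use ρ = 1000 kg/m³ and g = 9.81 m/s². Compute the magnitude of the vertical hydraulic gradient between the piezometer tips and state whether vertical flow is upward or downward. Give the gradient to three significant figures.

Total head at P-7: h = 45.99 m (water level in the standpipe).
Pressure head at P-9: ψ = P/(ρg) = 516.4×1000 / (1000 × 9.81) = 52.64 m.
Total head at P-9: h = z + ψ = -4.45 + 52.64 = 48.19 m.
Δh = h(P-7) − h(P-9) = 45.99 − 48.19 = -2.20 m.
Vertical separation Δz = 14.85 − (-4.45) = 19.30 m.
|i_v| = |Δh| / Δz = 2.20 / 19.30 = 0.114.
Head is higher in the deep piezometer, so vertical flow is upward (discharge condition).

|i_v| ≈ 0.114; vertical flow is upward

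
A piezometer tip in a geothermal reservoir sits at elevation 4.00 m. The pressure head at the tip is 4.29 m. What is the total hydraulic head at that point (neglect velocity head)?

h ≈ 8.29 m

h = z + ψ = 4.00 + 4.29 = 8.29 m.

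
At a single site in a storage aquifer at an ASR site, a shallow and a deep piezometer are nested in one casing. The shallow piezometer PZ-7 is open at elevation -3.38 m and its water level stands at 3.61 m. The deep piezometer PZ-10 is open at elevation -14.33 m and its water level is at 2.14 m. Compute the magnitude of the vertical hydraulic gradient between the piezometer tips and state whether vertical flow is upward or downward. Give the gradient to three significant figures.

|i_v| ≈ 0.134; vertical flow is downward

Total head at PZ-7: h = 3.61 m (water level in the standpipe).
Total head at PZ-10: h = 2.14 m.
Δh = h(PZ-7) − h(PZ-10) = 3.61 − 2.14 = 1.47 m.
Vertical separation Δz = -3.38 − (-14.33) = 10.95 m.
|i_v| = |Δh| / Δz = 1.47 / 10.95 = 0.134.
Head is higher in the shallow piezometer, so vertical flow is downward (recharge condition).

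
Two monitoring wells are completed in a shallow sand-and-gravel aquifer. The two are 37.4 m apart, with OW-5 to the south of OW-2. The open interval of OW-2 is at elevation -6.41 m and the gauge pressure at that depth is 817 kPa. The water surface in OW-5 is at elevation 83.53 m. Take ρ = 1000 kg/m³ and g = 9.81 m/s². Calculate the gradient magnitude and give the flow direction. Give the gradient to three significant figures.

Pressure head at OW-2: ψ = P/(ρg) = 817×1000 / (1000 × 9.81) = 83.28 m.
Total head at OW-2: h = z + ψ = -6.41 + 83.28 = 76.87 m.
Total head at OW-5: h = 83.53 m (water level in the piezometer is the total head).
Head difference: h(OW-2) − h(OW-5) = 76.87 − 83.53 = -6.66 m.
Hydraulic gradient: i = |Δh| / L = 6.66 / 37.4 = 0.178.
Flow is from higher to lower head: from OW-5 toward OW-2, i.e. toward the north.

i ≈ 0.178; groundwater flows toward the north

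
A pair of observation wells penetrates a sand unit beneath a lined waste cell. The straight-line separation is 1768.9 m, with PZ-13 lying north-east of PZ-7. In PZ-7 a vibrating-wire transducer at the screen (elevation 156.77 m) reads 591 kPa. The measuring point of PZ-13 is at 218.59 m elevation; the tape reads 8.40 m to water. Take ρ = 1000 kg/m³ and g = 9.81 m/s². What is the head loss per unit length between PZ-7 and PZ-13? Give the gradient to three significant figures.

Pressure head at PZ-7: ψ = P/(ρg) = 591×1000 / (1000 × 9.81) = 60.24 m.
Total head at PZ-7: h = z + ψ = 156.77 + 60.24 = 217.01 m.
Total head at PZ-13: h = 218.59 − 8.40 = 210.19 m.
Head difference: h(PZ-7) − h(PZ-13) = 217.01 − 210.19 = 6.82 m.
Hydraulic gradient: i = |Δh| / L = 6.82 / 1768.9 = 0.00386.

i ≈ 0.00386 m/m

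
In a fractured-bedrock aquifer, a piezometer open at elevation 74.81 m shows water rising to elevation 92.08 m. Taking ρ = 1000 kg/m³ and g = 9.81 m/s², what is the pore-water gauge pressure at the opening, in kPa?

Pressure head ψ = h − z = 92.08 − 74.81 = 17.27 m.
P = ρgψ = 1000 × 9.81 × 17.27 = 169419 Pa ≈ 169 kPa.

P ≈ 169 kPa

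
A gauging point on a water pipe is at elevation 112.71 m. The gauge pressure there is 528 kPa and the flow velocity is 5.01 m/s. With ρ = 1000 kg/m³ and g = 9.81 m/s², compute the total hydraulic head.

Pressure head ψ = P/(ρg) = 528×1000 / (1000 × 9.81) = 53.82 m.
Velocity head = v²/(2g) = 5.01² / (2 × 9.81) = 1.279 m.
h = z + ψ + v²/(2g) = 112.71 + 53.82 + 1.279 = 167.81 m.

h ≈ 167.81 m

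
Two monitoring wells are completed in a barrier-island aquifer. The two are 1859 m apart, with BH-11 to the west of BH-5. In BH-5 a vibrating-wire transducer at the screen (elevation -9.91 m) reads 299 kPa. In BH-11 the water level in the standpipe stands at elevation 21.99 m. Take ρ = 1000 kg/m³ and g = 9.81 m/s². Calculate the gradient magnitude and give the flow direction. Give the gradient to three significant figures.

Pressure head at BH-5: ψ = P/(ρg) = 299×1000 / (1000 × 9.81) = 30.48 m.
Total head at BH-5: h = z + ψ = -9.91 + 30.48 = 20.57 m.
Total head at BH-11: h = 21.99 m (water level in the piezometer is the total head).
Head difference: h(BH-5) − h(BH-11) = 20.57 − 21.99 = -1.42 m.
Hydraulic gradient: i = |Δh| / L = 1.42 / 1859 = 0.000764.
Flow is from higher to lower head: from BH-11 toward BH-5, i.e. toward the east.

i ≈ 0.000764; groundwater flows toward the east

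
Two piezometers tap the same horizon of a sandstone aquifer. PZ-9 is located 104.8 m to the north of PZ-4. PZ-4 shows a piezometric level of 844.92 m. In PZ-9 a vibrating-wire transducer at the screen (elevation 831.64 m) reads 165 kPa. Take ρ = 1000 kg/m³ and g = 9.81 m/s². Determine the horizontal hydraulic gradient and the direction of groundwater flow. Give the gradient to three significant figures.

Total head at PZ-4: h = 844.92 m (water level in the piezometer is the total head).
Pressure head at PZ-9: ψ = P/(ρg) = 165×1000 / (1000 × 9.81) = 16.82 m.
Total head at PZ-9: h = z + ψ = 831.64 + 16.82 = 848.46 m.
Head difference: h(PZ-4) − h(PZ-9) = 844.92 − 848.46 = -3.54 m.
Hydraulic gradient: i = |Δh| / L = 3.54 / 104.8 = 0.0338.
Flow is from higher to lower head: from PZ-9 toward PZ-4, i.e. toward the south.

i ≈ 0.0338; groundwater flows toward the south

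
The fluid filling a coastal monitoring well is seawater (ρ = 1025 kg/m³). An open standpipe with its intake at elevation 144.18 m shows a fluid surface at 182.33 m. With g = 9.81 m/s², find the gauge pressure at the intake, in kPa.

P ≈ 384 kPa

Pressure head ψ = h − z = 182.33 − 144.18 = 38.15 m.
P = ρgψ = 1025 × 9.81 × 38.15 = 383608 Pa ≈ 384 kPa.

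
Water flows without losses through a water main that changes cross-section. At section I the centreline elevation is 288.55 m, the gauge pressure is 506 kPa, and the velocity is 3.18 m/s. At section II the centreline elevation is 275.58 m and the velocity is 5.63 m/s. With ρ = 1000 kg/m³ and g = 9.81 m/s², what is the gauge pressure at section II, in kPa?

P₂ ≈ 622 kPa

Pressure head at I: ψ₁ = P₁/(ρg) = 506×1000 / (1000 × 9.81) = 51.58 m.
Velocity heads: v₁²/2g = 3.18²/19.62 = 0.515 m; v₂²/2g = 5.63²/19.62 = 1.616 m.
Total head H = z₁ + ψ₁ + v₁²/2g = 288.55 + 51.58 + 0.515 = 340.64 m.
ψ₂ = H − z₂ − v₂²/2g = 340.64 − 275.58 − 1.616 = 63.44 m.
P₂ = ρgψ₂ = 1000 × 9.81 × 63.44 ≈ 622 kPa.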